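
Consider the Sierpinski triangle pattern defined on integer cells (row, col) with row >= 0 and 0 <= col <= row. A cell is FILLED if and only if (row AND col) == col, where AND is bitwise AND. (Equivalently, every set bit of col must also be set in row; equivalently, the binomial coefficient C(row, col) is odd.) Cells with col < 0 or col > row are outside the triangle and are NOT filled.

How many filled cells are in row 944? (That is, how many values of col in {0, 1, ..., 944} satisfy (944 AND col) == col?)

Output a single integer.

Answer: 32

Derivation:
944 in binary = 1110110000
popcount(944) = number of 1-bits in 1110110000 = 5
A col c satisfies (944 AND c) == c iff every set bit of c is also set in 944; each of the 5 set bits of 944 can independently be on or off in c.
count = 2^5 = 32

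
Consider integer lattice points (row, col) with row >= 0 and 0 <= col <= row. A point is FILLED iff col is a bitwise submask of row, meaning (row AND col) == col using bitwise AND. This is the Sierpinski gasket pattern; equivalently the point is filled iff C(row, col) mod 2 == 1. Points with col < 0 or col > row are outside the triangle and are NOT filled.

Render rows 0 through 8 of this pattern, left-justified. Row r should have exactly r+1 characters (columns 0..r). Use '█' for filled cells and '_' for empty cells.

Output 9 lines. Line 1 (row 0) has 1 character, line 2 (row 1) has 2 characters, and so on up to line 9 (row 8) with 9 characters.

r0=0: █
r1=1: ██
r2=10: █_█
r3=11: ████
r4=100: █___█
r5=101: ██__██
r6=110: █_█_█_█
r7=111: ████████
r8=1000: █_______█

Answer: █
██
█_█
████
█___█
██__██
█_█_█_█
████████
█_______█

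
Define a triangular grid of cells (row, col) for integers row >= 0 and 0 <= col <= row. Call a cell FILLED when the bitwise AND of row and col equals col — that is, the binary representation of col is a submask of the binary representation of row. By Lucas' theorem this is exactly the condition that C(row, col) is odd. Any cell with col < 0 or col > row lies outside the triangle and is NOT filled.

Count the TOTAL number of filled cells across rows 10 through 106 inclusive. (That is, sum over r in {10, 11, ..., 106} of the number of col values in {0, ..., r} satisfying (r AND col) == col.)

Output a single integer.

Answer: 1330

Derivation:
r10=1010 pc2: +4 =4
r11=1011 pc3: +8 =12
r12=1100 pc2: +4 =16
r13=1101 pc3: +8 =24
r14=1110 pc3: +8 =32
r15=1111 pc4: +16 =48
r16=10000 pc1: +2 =50
r17=10001 pc2: +4 =54
r18=10010 pc2: +4 =58
r19=10011 pc3: +8 =66
r20=10100 pc2: +4 =70
r21=10101 pc3: +8 =78
r22=10110 pc3: +8 =86
r23=10111 pc4: +16 =102
r24=11000 pc2: +4 =106
r25=11001 pc3: +8 =114
r26=11010 pc3: +8 =122
r27=11011 pc4: +16 =138
r28=11100 pc3: +8 =146
r29=11101 pc4: +16 =162
r30=11110 pc4: +16 =178
r31=11111 pc5: +32 =210
r32=100000 pc1: +2 =212
r33=100001 pc2: +4 =216
r34=100010 pc2: +4 =220
r35=100011 pc3: +8 =228
r36=100100 pc2: +4 =232
r37=100101 pc3: +8 =240
r38=100110 pc3: +8 =248
r39=100111 pc4: +16 =264
r40=101000 pc2: +4 =268
r41=101001 pc3: +8 =276
r42=101010 pc3: +8 =284
r43=101011 pc4: +16 =300
r44=101100 pc3: +8 =308
r45=101101 pc4: +16 =324
r46=101110 pc4: +16 =340
r47=101111 pc5: +32 =372
r48=110000 pc2: +4 =376
r49=110001 pc3: +8 =384
r50=110010 pc3: +8 =392
r51=110011 pc4: +16 =408
r52=110100 pc3: +8 =416
r53=110101 pc4: +16 =432
r54=110110 pc4: +16 =448
r55=110111 pc5: +32 =480
r56=111000 pc3: +8 =488
r57=111001 pc4: +16 =504
r58=111010 pc4: +16 =520
r59=111011 pc5: +32 =552
r60=111100 pc4: +16 =568
r61=111101 pc5: +32 =600
r62=111110 pc5: +32 =632
r63=111111 pc6: +64 =696
r64=1000000 pc1: +2 =698
r65=1000001 pc2: +4 =702
r66=1000010 pc2: +4 =706
r67=1000011 pc3: +8 =714
r68=1000100 pc2: +4 =718
r69=1000101 pc3: +8 =726
r70=1000110 pc3: +8 =734
r71=1000111 pc4: +16 =750
r72=1001000 pc2: +4 =754
r73=1001001 pc3: +8 =762
r74=1001010 pc3: +8 =770
r75=1001011 pc4: +16 =786
r76=1001100 pc3: +8 =794
r77=1001101 pc4: +16 =810
r78=1001110 pc4: +16 =826
r79=1001111 pc5: +32 =858
r80=1010000 pc2: +4 =862
r81=1010001 pc3: +8 =870
r82=1010010 pc3: +8 =878
r83=1010011 pc4: +16 =894
r84=1010100 pc3: +8 =902
r85=1010101 pc4: +16 =918
r86=1010110 pc4: +16 =934
r87=1010111 pc5: +32 =966
r88=1011000 pc3: +8 =974
r89=1011001 pc4: +16 =990
r90=1011010 pc4: +16 =1006
r91=1011011 pc5: +32 =1038
r92=1011100 pc4: +16 =1054
r93=1011101 pc5: +32 =1086
r94=1011110 pc5: +32 =1118
r95=1011111 pc6: +64 =1182
r96=1100000 pc2: +4 =1186
r97=1100001 pc3: +8 =1194
r98=1100010 pc3: +8 =1202
r99=1100011 pc4: +16 =1218
r100=1100100 pc3: +8 =1226
r101=1100101 pc4: +16 =1242
r102=1100110 pc4: +16 =1258
r103=1100111 pc5: +32 =1290
r104=1101000 pc3: +8 =1298
r105=1101001 pc4: +16 =1314
r106=1101010 pc4: +16 =1330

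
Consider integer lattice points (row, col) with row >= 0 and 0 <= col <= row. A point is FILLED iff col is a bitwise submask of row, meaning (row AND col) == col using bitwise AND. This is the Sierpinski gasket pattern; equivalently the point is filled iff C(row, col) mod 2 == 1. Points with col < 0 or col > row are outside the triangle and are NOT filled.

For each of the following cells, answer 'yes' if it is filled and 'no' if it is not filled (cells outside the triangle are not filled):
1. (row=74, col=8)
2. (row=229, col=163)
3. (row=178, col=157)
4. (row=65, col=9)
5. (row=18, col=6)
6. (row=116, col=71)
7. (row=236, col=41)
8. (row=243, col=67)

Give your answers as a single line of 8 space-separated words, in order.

Answer: yes no no no no no no yes

Derivation:
(74,8): row=0b1001010, col=0b1000, row AND col = 0b1000 = 8; 8 == 8 -> filled
(229,163): row=0b11100101, col=0b10100011, row AND col = 0b10100001 = 161; 161 != 163 -> empty
(178,157): row=0b10110010, col=0b10011101, row AND col = 0b10010000 = 144; 144 != 157 -> empty
(65,9): row=0b1000001, col=0b1001, row AND col = 0b1 = 1; 1 != 9 -> empty
(18,6): row=0b10010, col=0b110, row AND col = 0b10 = 2; 2 != 6 -> empty
(116,71): row=0b1110100, col=0b1000111, row AND col = 0b1000100 = 68; 68 != 71 -> empty
(236,41): row=0b11101100, col=0b101001, row AND col = 0b101000 = 40; 40 != 41 -> empty
(243,67): row=0b11110011, col=0b1000011, row AND col = 0b1000011 = 67; 67 == 67 -> filled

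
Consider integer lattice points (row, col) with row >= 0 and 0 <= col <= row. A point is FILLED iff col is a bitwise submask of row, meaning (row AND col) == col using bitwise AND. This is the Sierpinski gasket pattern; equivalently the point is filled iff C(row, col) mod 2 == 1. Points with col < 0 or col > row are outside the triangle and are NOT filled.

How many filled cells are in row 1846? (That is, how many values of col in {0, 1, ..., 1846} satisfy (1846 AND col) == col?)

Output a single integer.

1846 in binary = 11100110110
popcount(1846) = number of 1-bits in 11100110110 = 7
A col c satisfies (1846 AND c) == c iff every set bit of c is also set in 1846; each of the 7 set bits of 1846 can independently be on or off in c.
count = 2^7 = 128

Answer: 128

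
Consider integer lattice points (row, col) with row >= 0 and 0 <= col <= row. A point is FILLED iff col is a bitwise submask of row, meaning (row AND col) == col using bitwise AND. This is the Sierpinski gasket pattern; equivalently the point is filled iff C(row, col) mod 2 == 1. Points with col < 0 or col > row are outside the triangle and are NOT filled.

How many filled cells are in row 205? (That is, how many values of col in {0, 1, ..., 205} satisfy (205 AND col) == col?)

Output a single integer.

205 in binary = 11001101
popcount(205) = number of 1-bits in 11001101 = 5
A col c satisfies (205 AND c) == c iff every set bit of c is also set in 205; each of the 5 set bits of 205 can independently be on or off in c.
count = 2^5 = 32

Answer: 32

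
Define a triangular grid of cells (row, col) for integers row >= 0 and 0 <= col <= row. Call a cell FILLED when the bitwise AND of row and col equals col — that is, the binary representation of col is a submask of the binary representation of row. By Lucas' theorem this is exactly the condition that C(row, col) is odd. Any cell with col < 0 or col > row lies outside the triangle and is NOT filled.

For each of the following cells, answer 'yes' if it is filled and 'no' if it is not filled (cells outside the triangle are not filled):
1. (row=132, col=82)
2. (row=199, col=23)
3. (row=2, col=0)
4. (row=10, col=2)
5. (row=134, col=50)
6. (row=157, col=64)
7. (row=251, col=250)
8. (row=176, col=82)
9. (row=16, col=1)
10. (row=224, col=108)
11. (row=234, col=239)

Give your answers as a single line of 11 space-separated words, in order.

(132,82): row=0b10000100, col=0b1010010, row AND col = 0b0 = 0; 0 != 82 -> empty
(199,23): row=0b11000111, col=0b10111, row AND col = 0b111 = 7; 7 != 23 -> empty
(2,0): row=0b10, col=0b0, row AND col = 0b0 = 0; 0 == 0 -> filled
(10,2): row=0b1010, col=0b10, row AND col = 0b10 = 2; 2 == 2 -> filled
(134,50): row=0b10000110, col=0b110010, row AND col = 0b10 = 2; 2 != 50 -> empty
(157,64): row=0b10011101, col=0b1000000, row AND col = 0b0 = 0; 0 != 64 -> empty
(251,250): row=0b11111011, col=0b11111010, row AND col = 0b11111010 = 250; 250 == 250 -> filled
(176,82): row=0b10110000, col=0b1010010, row AND col = 0b10000 = 16; 16 != 82 -> empty
(16,1): row=0b10000, col=0b1, row AND col = 0b0 = 0; 0 != 1 -> empty
(224,108): row=0b11100000, col=0b1101100, row AND col = 0b1100000 = 96; 96 != 108 -> empty
(234,239): col outside [0, 234] -> not filled

Answer: no no yes yes no no yes no no no no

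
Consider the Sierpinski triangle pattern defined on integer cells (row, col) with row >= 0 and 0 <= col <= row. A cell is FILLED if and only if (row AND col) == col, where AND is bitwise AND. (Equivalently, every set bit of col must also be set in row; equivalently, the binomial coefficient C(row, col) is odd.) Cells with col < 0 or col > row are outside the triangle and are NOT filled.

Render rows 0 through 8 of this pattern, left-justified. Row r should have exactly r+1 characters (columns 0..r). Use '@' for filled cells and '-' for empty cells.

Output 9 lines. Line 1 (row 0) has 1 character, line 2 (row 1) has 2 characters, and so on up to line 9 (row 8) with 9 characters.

Answer: @
@@
@-@
@@@@
@---@
@@--@@
@-@-@-@
@@@@@@@@
@-------@

Derivation:
r0=0: @
r1=1: @@
r2=10: @-@
r3=11: @@@@
r4=100: @---@
r5=101: @@--@@
r6=110: @-@-@-@
r7=111: @@@@@@@@
r8=1000: @-------@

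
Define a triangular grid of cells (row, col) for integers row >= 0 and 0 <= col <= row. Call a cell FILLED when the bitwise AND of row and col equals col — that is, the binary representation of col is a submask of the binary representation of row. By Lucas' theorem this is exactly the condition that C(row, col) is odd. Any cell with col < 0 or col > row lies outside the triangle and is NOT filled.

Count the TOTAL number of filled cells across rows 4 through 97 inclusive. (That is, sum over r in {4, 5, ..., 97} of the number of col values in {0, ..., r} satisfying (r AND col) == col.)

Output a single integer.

r4=100 pc1: +2 =2
r5=101 pc2: +4 =6
r6=110 pc2: +4 =10
r7=111 pc3: +8 =18
r8=1000 pc1: +2 =20
r9=1001 pc2: +4 =24
r10=1010 pc2: +4 =28
r11=1011 pc3: +8 =36
r12=1100 pc2: +4 =40
r13=1101 pc3: +8 =48
r14=1110 pc3: +8 =56
r15=1111 pc4: +16 =72
r16=10000 pc1: +2 =74
r17=10001 pc2: +4 =78
r18=10010 pc2: +4 =82
r19=10011 pc3: +8 =90
r20=10100 pc2: +4 =94
r21=10101 pc3: +8 =102
r22=10110 pc3: +8 =110
r23=10111 pc4: +16 =126
r24=11000 pc2: +4 =130
r25=11001 pc3: +8 =138
r26=11010 pc3: +8 =146
r27=11011 pc4: +16 =162
r28=11100 pc3: +8 =170
r29=11101 pc4: +16 =186
r30=11110 pc4: +16 =202
r31=11111 pc5: +32 =234
r32=100000 pc1: +2 =236
r33=100001 pc2: +4 =240
r34=100010 pc2: +4 =244
r35=100011 pc3: +8 =252
r36=100100 pc2: +4 =256
r37=100101 pc3: +8 =264
r38=100110 pc3: +8 =272
r39=100111 pc4: +16 =288
r40=101000 pc2: +4 =292
r41=101001 pc3: +8 =300
r42=101010 pc3: +8 =308
r43=101011 pc4: +16 =324
r44=101100 pc3: +8 =332
r45=101101 pc4: +16 =348
r46=101110 pc4: +16 =364
r47=101111 pc5: +32 =396
r48=110000 pc2: +4 =400
r49=110001 pc3: +8 =408
r50=110010 pc3: +8 =416
r51=110011 pc4: +16 =432
r52=110100 pc3: +8 =440
r53=110101 pc4: +16 =456
r54=110110 pc4: +16 =472
r55=110111 pc5: +32 =504
r56=111000 pc3: +8 =512
r57=111001 pc4: +16 =528
r58=111010 pc4: +16 =544
r59=111011 pc5: +32 =576
r60=111100 pc4: +16 =592
r61=111101 pc5: +32 =624
r62=111110 pc5: +32 =656
r63=111111 pc6: +64 =720
r64=1000000 pc1: +2 =722
r65=1000001 pc2: +4 =726
r66=1000010 pc2: +4 =730
r67=1000011 pc3: +8 =738
r68=1000100 pc2: +4 =742
r69=1000101 pc3: +8 =750
r70=1000110 pc3: +8 =758
r71=1000111 pc4: +16 =774
r72=1001000 pc2: +4 =778
r73=1001001 pc3: +8 =786
r74=1001010 pc3: +8 =794
r75=1001011 pc4: +16 =810
r76=1001100 pc3: +8 =818
r77=1001101 pc4: +16 =834
r78=1001110 pc4: +16 =850
r79=1001111 pc5: +32 =882
r80=1010000 pc2: +4 =886
r81=1010001 pc3: +8 =894
r82=1010010 pc3: +8 =902
r83=1010011 pc4: +16 =918
r84=1010100 pc3: +8 =926
r85=1010101 pc4: +16 =942
r86=1010110 pc4: +16 =958
r87=1010111 pc5: +32 =990
r88=1011000 pc3: +8 =998
r89=1011001 pc4: +16 =1014
r90=1011010 pc4: +16 =1030
r91=1011011 pc5: +32 =1062
r92=1011100 pc4: +16 =1078
r93=1011101 pc5: +32 =1110
r94=1011110 pc5: +32 =1142
r95=1011111 pc6: +64 =1206
r96=1100000 pc2: +4 =1210
r97=1100001 pc3: +8 =1218

Answer: 1218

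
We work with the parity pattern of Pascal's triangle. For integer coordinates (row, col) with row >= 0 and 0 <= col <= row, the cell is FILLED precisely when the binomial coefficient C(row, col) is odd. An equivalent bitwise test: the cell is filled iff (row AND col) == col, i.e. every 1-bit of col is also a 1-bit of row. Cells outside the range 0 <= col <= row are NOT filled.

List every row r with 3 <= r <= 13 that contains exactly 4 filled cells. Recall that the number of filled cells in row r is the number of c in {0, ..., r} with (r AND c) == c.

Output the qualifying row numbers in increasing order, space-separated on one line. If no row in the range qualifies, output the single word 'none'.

Answer: 3 5 6 9 10 12

Derivation:
Row r has 2^popcount(r) filled cells, so we need popcount(r) = log2(4) = 2.
Scan r = 3..13 and keep those with exactly 2 one-bits:
r=3=11 popcount=2 -> KEEP
r=4=100 popcount=1 -> skip
r=5=101 popcount=2 -> KEEP
r=6=110 popcount=2 -> KEEP
r=7=111 popcount=3 -> skip
r=8=1000 popcount=1 -> skip
r=9=1001 popcount=2 -> KEEP
r=10=1010 popcount=2 -> KEEP
r=11=1011 popcount=3 -> skip
r=12=1100 popcount=2 -> KEEP
r=13=1101 popcount=3 -> skip
Kept rows: 3 5 6 9 10 12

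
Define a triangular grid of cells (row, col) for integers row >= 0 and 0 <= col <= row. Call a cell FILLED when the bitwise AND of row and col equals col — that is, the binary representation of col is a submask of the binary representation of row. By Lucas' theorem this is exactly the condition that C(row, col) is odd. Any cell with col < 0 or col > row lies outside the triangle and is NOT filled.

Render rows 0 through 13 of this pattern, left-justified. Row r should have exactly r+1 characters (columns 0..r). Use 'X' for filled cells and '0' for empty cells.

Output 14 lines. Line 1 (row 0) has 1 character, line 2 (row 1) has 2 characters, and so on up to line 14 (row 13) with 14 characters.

Answer: X
XX
X0X
XXXX
X000X
XX00XX
X0X0X0X
XXXXXXXX
X0000000X
XX000000XX
X0X00000X0X
XXXX0000XXXX
X000X000X000X
XX00XX00XX00XX

Derivation:
r0=0: X
r1=1: XX
r2=10: X0X
r3=11: XXXX
r4=100: X000X
r5=101: XX00XX
r6=110: X0X0X0X
r7=111: XXXXXXXX
r8=1000: X0000000X
r9=1001: XX000000XX
r10=1010: X0X00000X0X
r11=1011: XXXX0000XXXX
r12=1100: X000X000X000X
r13=1101: XX00XX00XX00XX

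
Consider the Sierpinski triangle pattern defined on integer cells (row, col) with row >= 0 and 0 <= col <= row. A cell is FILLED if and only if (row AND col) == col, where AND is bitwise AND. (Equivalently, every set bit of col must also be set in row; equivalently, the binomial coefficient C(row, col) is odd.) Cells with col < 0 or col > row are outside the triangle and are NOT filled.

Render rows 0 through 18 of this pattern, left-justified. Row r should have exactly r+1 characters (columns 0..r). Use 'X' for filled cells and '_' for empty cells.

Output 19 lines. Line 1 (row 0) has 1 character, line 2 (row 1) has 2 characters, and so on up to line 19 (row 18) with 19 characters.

Answer: X
XX
X_X
XXXX
X___X
XX__XX
X_X_X_X
XXXXXXXX
X_______X
XX______XX
X_X_____X_X
XXXX____XXXX
X___X___X___X
XX__XX__XX__XX
X_X_X_X_X_X_X_X
XXXXXXXXXXXXXXXX
X_______________X
XX______________XX
X_X_____________X_X

Derivation:
r0=0: X
r1=1: XX
r2=10: X_X
r3=11: XXXX
r4=100: X___X
r5=101: XX__XX
r6=110: X_X_X_X
r7=111: XXXXXXXX
r8=1000: X_______X
r9=1001: XX______XX
r10=1010: X_X_____X_X
r11=1011: XXXX____XXXX
r12=1100: X___X___X___X
r13=1101: XX__XX__XX__XX
r14=1110: X_X_X_X_X_X_X_X
r15=1111: XXXXXXXXXXXXXXXX
r16=10000: X_______________X
r17=10001: XX______________XX
r18=10010: X_X_____________X_X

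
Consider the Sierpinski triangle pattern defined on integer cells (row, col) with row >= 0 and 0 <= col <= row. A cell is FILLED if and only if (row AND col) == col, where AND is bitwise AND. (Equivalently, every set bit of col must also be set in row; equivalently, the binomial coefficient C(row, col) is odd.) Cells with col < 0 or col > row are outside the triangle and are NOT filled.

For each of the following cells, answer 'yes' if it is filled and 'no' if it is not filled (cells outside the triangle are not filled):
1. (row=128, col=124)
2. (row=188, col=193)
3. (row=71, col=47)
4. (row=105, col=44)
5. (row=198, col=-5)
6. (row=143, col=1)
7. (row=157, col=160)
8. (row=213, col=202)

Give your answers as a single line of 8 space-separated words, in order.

(128,124): row=0b10000000, col=0b1111100, row AND col = 0b0 = 0; 0 != 124 -> empty
(188,193): col outside [0, 188] -> not filled
(71,47): row=0b1000111, col=0b101111, row AND col = 0b111 = 7; 7 != 47 -> empty
(105,44): row=0b1101001, col=0b101100, row AND col = 0b101000 = 40; 40 != 44 -> empty
(198,-5): col outside [0, 198] -> not filled
(143,1): row=0b10001111, col=0b1, row AND col = 0b1 = 1; 1 == 1 -> filled
(157,160): col outside [0, 157] -> not filled
(213,202): row=0b11010101, col=0b11001010, row AND col = 0b11000000 = 192; 192 != 202 -> empty

Answer: no no no no no yes no no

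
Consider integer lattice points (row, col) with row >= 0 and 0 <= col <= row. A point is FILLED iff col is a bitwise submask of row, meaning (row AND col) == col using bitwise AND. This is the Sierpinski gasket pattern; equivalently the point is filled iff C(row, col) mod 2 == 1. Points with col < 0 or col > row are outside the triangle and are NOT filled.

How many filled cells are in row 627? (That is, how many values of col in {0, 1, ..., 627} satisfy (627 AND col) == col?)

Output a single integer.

Answer: 64

Derivation:
627 in binary = 1001110011
popcount(627) = number of 1-bits in 1001110011 = 6
A col c satisfies (627 AND c) == c iff every set bit of c is also set in 627; each of the 6 set bits of 627 can independently be on or off in c.
count = 2^6 = 64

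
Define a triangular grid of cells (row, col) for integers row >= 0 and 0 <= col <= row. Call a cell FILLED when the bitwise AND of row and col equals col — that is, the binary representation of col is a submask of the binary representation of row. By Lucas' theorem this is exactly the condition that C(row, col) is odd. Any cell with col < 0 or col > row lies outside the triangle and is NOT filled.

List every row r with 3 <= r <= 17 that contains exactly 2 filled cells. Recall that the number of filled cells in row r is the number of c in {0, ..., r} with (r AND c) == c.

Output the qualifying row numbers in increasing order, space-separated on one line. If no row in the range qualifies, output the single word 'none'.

Answer: 4 8 16

Derivation:
Row r has 2^popcount(r) filled cells, so we need popcount(r) = log2(2) = 1.
Scan r = 3..17 and keep those with exactly 1 one-bits:
r=3=11 popcount=2 -> skip
r=4=100 popcount=1 -> KEEP
r=5=101 popcount=2 -> skip
r=6=110 popcount=2 -> skip
r=7=111 popcount=3 -> skip
r=8=1000 popcount=1 -> KEEP
r=9=1001 popcount=2 -> skip
r=10=1010 popcount=2 -> skip
r=11=1011 popcount=3 -> skip
r=12=1100 popcount=2 -> skip
r=13=1101 popcount=3 -> skip
r=14=1110 popcount=3 -> skip
r=15=1111 popcount=4 -> skip
r=16=10000 popcount=1 -> KEEP
r=17=10001 popcount=2 -> skip
Kept rows: 4 8 16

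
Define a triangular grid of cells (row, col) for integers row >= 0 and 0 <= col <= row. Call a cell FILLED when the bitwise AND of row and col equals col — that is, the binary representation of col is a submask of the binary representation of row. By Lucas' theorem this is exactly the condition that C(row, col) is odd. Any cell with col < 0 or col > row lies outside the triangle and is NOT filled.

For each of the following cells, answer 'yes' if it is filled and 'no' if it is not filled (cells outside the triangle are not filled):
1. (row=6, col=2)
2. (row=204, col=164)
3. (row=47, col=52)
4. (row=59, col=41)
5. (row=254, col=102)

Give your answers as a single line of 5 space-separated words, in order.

Answer: yes no no yes yes

Derivation:
(6,2): row=0b110, col=0b10, row AND col = 0b10 = 2; 2 == 2 -> filled
(204,164): row=0b11001100, col=0b10100100, row AND col = 0b10000100 = 132; 132 != 164 -> empty
(47,52): col outside [0, 47] -> not filled
(59,41): row=0b111011, col=0b101001, row AND col = 0b101001 = 41; 41 == 41 -> filled
(254,102): row=0b11111110, col=0b1100110, row AND col = 0b1100110 = 102; 102 == 102 -> filled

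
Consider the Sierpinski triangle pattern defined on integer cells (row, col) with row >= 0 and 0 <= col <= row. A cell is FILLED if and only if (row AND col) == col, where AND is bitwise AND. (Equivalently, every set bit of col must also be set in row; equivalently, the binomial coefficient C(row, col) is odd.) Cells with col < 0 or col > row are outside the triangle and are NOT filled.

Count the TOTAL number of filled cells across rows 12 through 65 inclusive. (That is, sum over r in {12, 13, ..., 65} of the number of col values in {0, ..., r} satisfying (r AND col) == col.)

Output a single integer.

r12=1100 pc2: +4 =4
r13=1101 pc3: +8 =12
r14=1110 pc3: +8 =20
r15=1111 pc4: +16 =36
r16=10000 pc1: +2 =38
r17=10001 pc2: +4 =42
r18=10010 pc2: +4 =46
r19=10011 pc3: +8 =54
r20=10100 pc2: +4 =58
r21=10101 pc3: +8 =66
r22=10110 pc3: +8 =74
r23=10111 pc4: +16 =90
r24=11000 pc2: +4 =94
r25=11001 pc3: +8 =102
r26=11010 pc3: +8 =110
r27=11011 pc4: +16 =126
r28=11100 pc3: +8 =134
r29=11101 pc4: +16 =150
r30=11110 pc4: +16 =166
r31=11111 pc5: +32 =198
r32=100000 pc1: +2 =200
r33=100001 pc2: +4 =204
r34=100010 pc2: +4 =208
r35=100011 pc3: +8 =216
r36=100100 pc2: +4 =220
r37=100101 pc3: +8 =228
r38=100110 pc3: +8 =236
r39=100111 pc4: +16 =252
r40=101000 pc2: +4 =256
r41=101001 pc3: +8 =264
r42=101010 pc3: +8 =272
r43=101011 pc4: +16 =288
r44=101100 pc3: +8 =296
r45=101101 pc4: +16 =312
r46=101110 pc4: +16 =328
r47=101111 pc5: +32 =360
r48=110000 pc2: +4 =364
r49=110001 pc3: +8 =372
r50=110010 pc3: +8 =380
r51=110011 pc4: +16 =396
r52=110100 pc3: +8 =404
r53=110101 pc4: +16 =420
r54=110110 pc4: +16 =436
r55=110111 pc5: +32 =468
r56=111000 pc3: +8 =476
r57=111001 pc4: +16 =492
r58=111010 pc4: +16 =508
r59=111011 pc5: +32 =540
r60=111100 pc4: +16 =556
r61=111101 pc5: +32 =588
r62=111110 pc5: +32 =620
r63=111111 pc6: +64 =684
r64=1000000 pc1: +2 =686
r65=1000001 pc2: +4 =690

Answer: 690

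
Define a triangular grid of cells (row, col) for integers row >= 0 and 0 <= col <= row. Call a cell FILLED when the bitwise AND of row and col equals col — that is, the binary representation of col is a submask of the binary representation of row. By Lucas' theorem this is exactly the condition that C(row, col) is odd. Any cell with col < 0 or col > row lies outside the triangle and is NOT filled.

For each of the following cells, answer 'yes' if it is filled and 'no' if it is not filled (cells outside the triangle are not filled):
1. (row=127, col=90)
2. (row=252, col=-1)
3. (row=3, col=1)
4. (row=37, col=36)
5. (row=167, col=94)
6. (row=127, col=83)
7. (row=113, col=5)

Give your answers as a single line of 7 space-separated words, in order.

Answer: yes no yes yes no yes no

Derivation:
(127,90): row=0b1111111, col=0b1011010, row AND col = 0b1011010 = 90; 90 == 90 -> filled
(252,-1): col outside [0, 252] -> not filled
(3,1): row=0b11, col=0b1, row AND col = 0b1 = 1; 1 == 1 -> filled
(37,36): row=0b100101, col=0b100100, row AND col = 0b100100 = 36; 36 == 36 -> filled
(167,94): row=0b10100111, col=0b1011110, row AND col = 0b110 = 6; 6 != 94 -> empty
(127,83): row=0b1111111, col=0b1010011, row AND col = 0b1010011 = 83; 83 == 83 -> filled
(113,5): row=0b1110001, col=0b101, row AND col = 0b1 = 1; 1 != 5 -> empty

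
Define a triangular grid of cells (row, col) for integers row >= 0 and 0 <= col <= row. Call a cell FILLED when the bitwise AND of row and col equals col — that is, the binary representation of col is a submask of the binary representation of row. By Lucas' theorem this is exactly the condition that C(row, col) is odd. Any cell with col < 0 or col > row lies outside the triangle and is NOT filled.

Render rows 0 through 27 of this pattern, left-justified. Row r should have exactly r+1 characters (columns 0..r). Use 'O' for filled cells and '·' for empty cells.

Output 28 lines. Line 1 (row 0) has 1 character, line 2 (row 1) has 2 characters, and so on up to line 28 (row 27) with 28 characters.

r0=0: O
r1=1: OO
r2=10: O·O
r3=11: OOOO
r4=100: O···O
r5=101: OO··OO
r6=110: O·O·O·O
r7=111: OOOOOOOO
r8=1000: O·······O
r9=1001: OO······OO
r10=1010: O·O·····O·O
r11=1011: OOOO····OOOO
r12=1100: O···O···O···O
r13=1101: OO··OO··OO··OO
r14=1110: O·O·O·O·O·O·O·O
r15=1111: OOOOOOOOOOOOOOOO
r16=10000: O···············O
r17=10001: OO··············OO
r18=10010: O·O·············O·O
r19=10011: OOOO············OOOO
r20=10100: O···O···········O···O
r21=10101: OO··OO··········OO··OO
r22=10110: O·O·O·O·········O·O·O·O
r23=10111: OOOOOOOO········OOOOOOOO
r24=11000: O·······O·······O·······O
r25=11001: OO······OO······OO······OO
r26=11010: O·O·····O·O·····O·O·····O·O
r27=11011: OOOO····OOOO····OOOO····OOOO

Answer: O
OO
O·O
OOOO
O···O
OO··OO
O·O·O·O
OOOOOOOO
O·······O
OO······OO
O·O·····O·O
OOOO····OOOO
O···O···O···O
OO··OO··OO··OO
O·O·O·O·O·O·O·O
OOOOOOOOOOOOOOOO
O···············O
OO··············OO
O·O·············O·O
OOOO············OOOO
O···O···········O···O
OO··OO··········OO··OO
O·O·O·O·········O·O·O·O
OOOOOOOO········OOOOOOOO
O·······O·······O·······O
OO······OO······OO······OO
O·O·····O·O·····O·O·····O·O
OOOO····OOOO····OOOO····OOOO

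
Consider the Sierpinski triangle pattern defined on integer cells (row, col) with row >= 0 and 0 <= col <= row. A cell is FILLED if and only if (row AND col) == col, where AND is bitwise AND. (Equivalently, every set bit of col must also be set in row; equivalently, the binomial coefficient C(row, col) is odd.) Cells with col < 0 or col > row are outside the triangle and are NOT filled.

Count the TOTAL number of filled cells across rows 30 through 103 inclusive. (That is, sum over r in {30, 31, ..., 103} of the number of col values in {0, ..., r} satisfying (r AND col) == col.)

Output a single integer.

r30=11110 pc4: +16 =16
r31=11111 pc5: +32 =48
r32=100000 pc1: +2 =50
r33=100001 pc2: +4 =54
r34=100010 pc2: +4 =58
r35=100011 pc3: +8 =66
r36=100100 pc2: +4 =70
r37=100101 pc3: +8 =78
r38=100110 pc3: +8 =86
r39=100111 pc4: +16 =102
r40=101000 pc2: +4 =106
r41=101001 pc3: +8 =114
r42=101010 pc3: +8 =122
r43=101011 pc4: +16 =138
r44=101100 pc3: +8 =146
r45=101101 pc4: +16 =162
r46=101110 pc4: +16 =178
r47=101111 pc5: +32 =210
r48=110000 pc2: +4 =214
r49=110001 pc3: +8 =222
r50=110010 pc3: +8 =230
r51=110011 pc4: +16 =246
r52=110100 pc3: +8 =254
r53=110101 pc4: +16 =270
r54=110110 pc4: +16 =286
r55=110111 pc5: +32 =318
r56=111000 pc3: +8 =326
r57=111001 pc4: +16 =342
r58=111010 pc4: +16 =358
r59=111011 pc5: +32 =390
r60=111100 pc4: +16 =406
r61=111101 pc5: +32 =438
r62=111110 pc5: +32 =470
r63=111111 pc6: +64 =534
r64=1000000 pc1: +2 =536
r65=1000001 pc2: +4 =540
r66=1000010 pc2: +4 =544
r67=1000011 pc3: +8 =552
r68=1000100 pc2: +4 =556
r69=1000101 pc3: +8 =564
r70=1000110 pc3: +8 =572
r71=1000111 pc4: +16 =588
r72=1001000 pc2: +4 =592
r73=1001001 pc3: +8 =600
r74=1001010 pc3: +8 =608
r75=1001011 pc4: +16 =624
r76=1001100 pc3: +8 =632
r77=1001101 pc4: +16 =648
r78=1001110 pc4: +16 =664
r79=1001111 pc5: +32 =696
r80=1010000 pc2: +4 =700
r81=1010001 pc3: +8 =708
r82=1010010 pc3: +8 =716
r83=1010011 pc4: +16 =732
r84=1010100 pc3: +8 =740
r85=1010101 pc4: +16 =756
r86=1010110 pc4: +16 =772
r87=1010111 pc5: +32 =804
r88=1011000 pc3: +8 =812
r89=1011001 pc4: +16 =828
r90=1011010 pc4: +16 =844
r91=1011011 pc5: +32 =876
r92=1011100 pc4: +16 =892
r93=1011101 pc5: +32 =924
r94=1011110 pc5: +32 =956
r95=1011111 pc6: +64 =1020
r96=1100000 pc2: +4 =1024
r97=1100001 pc3: +8 =1032
r98=1100010 pc3: +8 =1040
r99=1100011 pc4: +16 =1056
r100=1100100 pc3: +8 =1064
r101=1100101 pc4: +16 =1080
r102=1100110 pc4: +16 =1096
r103=1100111 pc5: +32 =1128

Answer: 1128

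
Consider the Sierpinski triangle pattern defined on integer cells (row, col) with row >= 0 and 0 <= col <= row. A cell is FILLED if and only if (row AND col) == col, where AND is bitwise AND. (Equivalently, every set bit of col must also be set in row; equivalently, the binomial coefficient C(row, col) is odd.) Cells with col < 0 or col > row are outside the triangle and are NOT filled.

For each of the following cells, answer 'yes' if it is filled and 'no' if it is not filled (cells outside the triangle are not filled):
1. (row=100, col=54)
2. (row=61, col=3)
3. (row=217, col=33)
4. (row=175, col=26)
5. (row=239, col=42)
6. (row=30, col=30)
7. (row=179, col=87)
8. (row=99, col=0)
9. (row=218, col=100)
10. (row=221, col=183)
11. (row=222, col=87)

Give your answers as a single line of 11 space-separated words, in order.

Answer: no no no no yes yes no yes no no no

Derivation:
(100,54): row=0b1100100, col=0b110110, row AND col = 0b100100 = 36; 36 != 54 -> empty
(61,3): row=0b111101, col=0b11, row AND col = 0b1 = 1; 1 != 3 -> empty
(217,33): row=0b11011001, col=0b100001, row AND col = 0b1 = 1; 1 != 33 -> empty
(175,26): row=0b10101111, col=0b11010, row AND col = 0b1010 = 10; 10 != 26 -> empty
(239,42): row=0b11101111, col=0b101010, row AND col = 0b101010 = 42; 42 == 42 -> filled
(30,30): row=0b11110, col=0b11110, row AND col = 0b11110 = 30; 30 == 30 -> filled
(179,87): row=0b10110011, col=0b1010111, row AND col = 0b10011 = 19; 19 != 87 -> empty
(99,0): row=0b1100011, col=0b0, row AND col = 0b0 = 0; 0 == 0 -> filled
(218,100): row=0b11011010, col=0b1100100, row AND col = 0b1000000 = 64; 64 != 100 -> empty
(221,183): row=0b11011101, col=0b10110111, row AND col = 0b10010101 = 149; 149 != 183 -> empty
(222,87): row=0b11011110, col=0b1010111, row AND col = 0b1010110 = 86; 86 != 87 -> empty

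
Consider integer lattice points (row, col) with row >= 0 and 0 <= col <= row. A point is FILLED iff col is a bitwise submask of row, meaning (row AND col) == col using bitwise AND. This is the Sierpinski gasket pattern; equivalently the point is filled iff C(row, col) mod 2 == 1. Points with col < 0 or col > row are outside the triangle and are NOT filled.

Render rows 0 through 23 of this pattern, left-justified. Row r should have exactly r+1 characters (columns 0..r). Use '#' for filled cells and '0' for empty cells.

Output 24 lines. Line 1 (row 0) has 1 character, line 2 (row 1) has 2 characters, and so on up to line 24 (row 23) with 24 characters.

r0=0: #
r1=1: ##
r2=10: #0#
r3=11: ####
r4=100: #000#
r5=101: ##00##
r6=110: #0#0#0#
r7=111: ########
r8=1000: #0000000#
r9=1001: ##000000##
r10=1010: #0#00000#0#
r11=1011: ####0000####
r12=1100: #000#000#000#
r13=1101: ##00##00##00##
r14=1110: #0#0#0#0#0#0#0#
r15=1111: ################
r16=10000: #000000000000000#
r17=10001: ##00000000000000##
r18=10010: #0#0000000000000#0#
r19=10011: ####000000000000####
r20=10100: #000#00000000000#000#
r21=10101: ##00##0000000000##00##
r22=10110: #0#0#0#000000000#0#0#0#
r23=10111: ########00000000########

Answer: #
##
#0#
####
#000#
##00##
#0#0#0#
########
#0000000#
##000000##
#0#00000#0#
####0000####
#000#000#000#
##00##00##00##
#0#0#0#0#0#0#0#
################
#000000000000000#
##00000000000000##
#0#0000000000000#0#
####000000000000####
#000#00000000000#000#
##00##0000000000##00##
#0#0#0#000000000#0#0#0#
########00000000########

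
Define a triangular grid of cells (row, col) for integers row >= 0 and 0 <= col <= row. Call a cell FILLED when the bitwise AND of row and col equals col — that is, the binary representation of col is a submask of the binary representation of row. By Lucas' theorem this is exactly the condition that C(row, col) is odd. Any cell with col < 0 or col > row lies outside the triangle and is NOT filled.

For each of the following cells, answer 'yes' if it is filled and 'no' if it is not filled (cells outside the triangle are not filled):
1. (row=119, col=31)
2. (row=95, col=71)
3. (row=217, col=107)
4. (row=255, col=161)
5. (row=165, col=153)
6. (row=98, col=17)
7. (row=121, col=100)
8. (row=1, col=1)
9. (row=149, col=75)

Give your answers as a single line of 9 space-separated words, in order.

(119,31): row=0b1110111, col=0b11111, row AND col = 0b10111 = 23; 23 != 31 -> empty
(95,71): row=0b1011111, col=0b1000111, row AND col = 0b1000111 = 71; 71 == 71 -> filled
(217,107): row=0b11011001, col=0b1101011, row AND col = 0b1001001 = 73; 73 != 107 -> empty
(255,161): row=0b11111111, col=0b10100001, row AND col = 0b10100001 = 161; 161 == 161 -> filled
(165,153): row=0b10100101, col=0b10011001, row AND col = 0b10000001 = 129; 129 != 153 -> empty
(98,17): row=0b1100010, col=0b10001, row AND col = 0b0 = 0; 0 != 17 -> empty
(121,100): row=0b1111001, col=0b1100100, row AND col = 0b1100000 = 96; 96 != 100 -> empty
(1,1): row=0b1, col=0b1, row AND col = 0b1 = 1; 1 == 1 -> filled
(149,75): row=0b10010101, col=0b1001011, row AND col = 0b1 = 1; 1 != 75 -> empty

Answer: no yes no yes no no no yes no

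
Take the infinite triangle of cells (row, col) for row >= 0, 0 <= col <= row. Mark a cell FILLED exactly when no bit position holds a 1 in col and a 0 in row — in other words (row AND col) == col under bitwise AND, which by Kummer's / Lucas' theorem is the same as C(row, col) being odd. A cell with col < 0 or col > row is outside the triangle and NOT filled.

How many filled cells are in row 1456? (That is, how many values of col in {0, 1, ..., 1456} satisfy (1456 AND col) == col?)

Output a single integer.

1456 in binary = 10110110000
popcount(1456) = number of 1-bits in 10110110000 = 5
A col c satisfies (1456 AND c) == c iff every set bit of c is also set in 1456; each of the 5 set bits of 1456 can independently be on or off in c.
count = 2^5 = 32

Answer: 32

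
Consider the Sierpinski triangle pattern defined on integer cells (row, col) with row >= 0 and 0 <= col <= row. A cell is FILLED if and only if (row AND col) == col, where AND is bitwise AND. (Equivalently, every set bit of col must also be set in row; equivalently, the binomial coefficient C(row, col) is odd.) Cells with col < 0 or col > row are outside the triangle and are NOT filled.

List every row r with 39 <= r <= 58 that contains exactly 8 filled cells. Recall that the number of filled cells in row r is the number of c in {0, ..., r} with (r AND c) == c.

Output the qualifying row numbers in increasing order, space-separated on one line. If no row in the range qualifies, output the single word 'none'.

Row r has 2^popcount(r) filled cells, so we need popcount(r) = log2(8) = 3.
Scan r = 39..58 and keep those with exactly 3 one-bits:
r=39=100111 popcount=4 -> skip
r=40=101000 popcount=2 -> skip
r=41=101001 popcount=3 -> KEEP
r=42=101010 popcount=3 -> KEEP
r=43=101011 popcount=4 -> skip
r=44=101100 popcount=3 -> KEEP
r=45=101101 popcount=4 -> skip
r=46=101110 popcount=4 -> skip
r=47=101111 popcount=5 -> skip
r=48=110000 popcount=2 -> skip
r=49=110001 popcount=3 -> KEEP
r=50=110010 popcount=3 -> KEEP
r=51=110011 popcount=4 -> skip
r=52=110100 popcount=3 -> KEEP
r=53=110101 popcount=4 -> skip
r=54=110110 popcount=4 -> skip
r=55=110111 popcount=5 -> skip
r=56=111000 popcount=3 -> KEEP
r=57=111001 popcount=4 -> skip
r=58=111010 popcount=4 -> skip
Kept rows: 41 42 44 49 50 52 56

Answer: 41 42 44 49 50 52 56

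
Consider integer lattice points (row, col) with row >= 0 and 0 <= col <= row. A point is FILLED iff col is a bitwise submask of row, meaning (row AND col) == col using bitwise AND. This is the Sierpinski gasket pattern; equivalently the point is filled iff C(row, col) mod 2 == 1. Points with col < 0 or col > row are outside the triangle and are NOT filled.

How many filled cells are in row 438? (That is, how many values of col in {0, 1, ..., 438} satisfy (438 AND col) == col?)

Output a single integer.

Answer: 64

Derivation:
438 in binary = 110110110
popcount(438) = number of 1-bits in 110110110 = 6
A col c satisfies (438 AND c) == c iff every set bit of c is also set in 438; each of the 6 set bits of 438 can independently be on or off in c.
count = 2^6 = 64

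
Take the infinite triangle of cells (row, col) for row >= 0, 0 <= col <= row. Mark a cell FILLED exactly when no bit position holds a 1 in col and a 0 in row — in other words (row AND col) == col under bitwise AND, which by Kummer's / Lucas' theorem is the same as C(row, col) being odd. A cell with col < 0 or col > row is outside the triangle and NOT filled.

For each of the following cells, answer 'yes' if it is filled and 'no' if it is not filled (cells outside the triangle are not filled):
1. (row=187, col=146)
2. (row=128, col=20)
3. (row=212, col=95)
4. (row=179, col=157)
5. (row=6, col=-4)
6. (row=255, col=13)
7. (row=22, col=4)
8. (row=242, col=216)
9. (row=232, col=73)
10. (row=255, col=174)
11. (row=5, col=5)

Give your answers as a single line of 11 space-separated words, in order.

Answer: yes no no no no yes yes no no yes yes

Derivation:
(187,146): row=0b10111011, col=0b10010010, row AND col = 0b10010010 = 146; 146 == 146 -> filled
(128,20): row=0b10000000, col=0b10100, row AND col = 0b0 = 0; 0 != 20 -> empty
(212,95): row=0b11010100, col=0b1011111, row AND col = 0b1010100 = 84; 84 != 95 -> empty
(179,157): row=0b10110011, col=0b10011101, row AND col = 0b10010001 = 145; 145 != 157 -> empty
(6,-4): col outside [0, 6] -> not filled
(255,13): row=0b11111111, col=0b1101, row AND col = 0b1101 = 13; 13 == 13 -> filled
(22,4): row=0b10110, col=0b100, row AND col = 0b100 = 4; 4 == 4 -> filled
(242,216): row=0b11110010, col=0b11011000, row AND col = 0b11010000 = 208; 208 != 216 -> empty
(232,73): row=0b11101000, col=0b1001001, row AND col = 0b1001000 = 72; 72 != 73 -> empty
(255,174): row=0b11111111, col=0b10101110, row AND col = 0b10101110 = 174; 174 == 174 -> filled
(5,5): row=0b101, col=0b101, row AND col = 0b101 = 5; 5 == 5 -> filled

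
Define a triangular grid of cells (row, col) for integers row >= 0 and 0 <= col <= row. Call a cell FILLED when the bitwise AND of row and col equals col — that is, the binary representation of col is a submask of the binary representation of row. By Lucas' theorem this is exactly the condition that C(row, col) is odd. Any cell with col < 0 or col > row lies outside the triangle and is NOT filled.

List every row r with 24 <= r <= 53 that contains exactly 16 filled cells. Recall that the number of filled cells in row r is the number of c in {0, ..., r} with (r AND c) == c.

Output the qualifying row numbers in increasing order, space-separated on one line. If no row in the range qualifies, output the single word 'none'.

Row r has 2^popcount(r) filled cells, so we need popcount(r) = log2(16) = 4.
Scan r = 24..53 and keep those with exactly 4 one-bits:
r=24=11000 popcount=2 -> skip
r=25=11001 popcount=3 -> skip
r=26=11010 popcount=3 -> skip
r=27=11011 popcount=4 -> KEEP
r=28=11100 popcount=3 -> skip
r=29=11101 popcount=4 -> KEEP
r=30=11110 popcount=4 -> KEEP
r=31=11111 popcount=5 -> skip
r=32=100000 popcount=1 -> skip
r=33=100001 popcount=2 -> skip
r=34=100010 popcount=2 -> skip
r=35=100011 popcount=3 -> skip
r=36=100100 popcount=2 -> skip
r=37=100101 popcount=3 -> skip
r=38=100110 popcount=3 -> skip
r=39=100111 popcount=4 -> KEEP
r=40=101000 popcount=2 -> skip
r=41=101001 popcount=3 -> skip
r=42=101010 popcount=3 -> skip
r=43=101011 popcount=4 -> KEEP
r=44=101100 popcount=3 -> skip
r=45=101101 popcount=4 -> KEEP
r=46=101110 popcount=4 -> KEEP
r=47=101111 popcount=5 -> skip
r=48=110000 popcount=2 -> skip
r=49=110001 popcount=3 -> skip
r=50=110010 popcount=3 -> skip
r=51=110011 popcount=4 -> KEEP
r=52=110100 popcount=3 -> skip
r=53=110101 popcount=4 -> KEEP
Kept rows: 27 29 30 39 43 45 46 51 53

Answer: 27 29 30 39 43 45 46 51 53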